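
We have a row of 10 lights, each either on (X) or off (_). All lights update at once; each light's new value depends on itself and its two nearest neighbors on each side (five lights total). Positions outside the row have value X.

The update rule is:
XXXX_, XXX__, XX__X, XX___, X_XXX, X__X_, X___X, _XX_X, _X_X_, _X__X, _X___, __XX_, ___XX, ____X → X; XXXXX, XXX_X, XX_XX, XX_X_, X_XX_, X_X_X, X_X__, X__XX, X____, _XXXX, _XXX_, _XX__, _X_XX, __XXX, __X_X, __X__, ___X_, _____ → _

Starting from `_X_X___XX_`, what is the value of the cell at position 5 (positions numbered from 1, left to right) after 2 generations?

X

__X_XXXXX_
XX__X__X__
position 5 holds X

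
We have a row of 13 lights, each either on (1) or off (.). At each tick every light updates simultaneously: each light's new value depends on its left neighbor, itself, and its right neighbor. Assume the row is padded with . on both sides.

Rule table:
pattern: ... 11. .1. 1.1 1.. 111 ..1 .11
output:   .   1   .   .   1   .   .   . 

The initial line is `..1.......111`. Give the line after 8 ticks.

...1........1
....1........
.....1.......
......1......
.......1.....
........1....
.........1...
..........1..

..........1..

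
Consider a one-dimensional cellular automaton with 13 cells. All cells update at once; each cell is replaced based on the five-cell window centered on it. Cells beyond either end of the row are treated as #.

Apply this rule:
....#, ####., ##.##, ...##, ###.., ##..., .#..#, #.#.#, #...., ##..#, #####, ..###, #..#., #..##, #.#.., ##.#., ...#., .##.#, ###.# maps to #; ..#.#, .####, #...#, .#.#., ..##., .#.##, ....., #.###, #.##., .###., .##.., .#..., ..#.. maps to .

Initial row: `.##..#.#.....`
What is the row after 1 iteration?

#..##..#.#.##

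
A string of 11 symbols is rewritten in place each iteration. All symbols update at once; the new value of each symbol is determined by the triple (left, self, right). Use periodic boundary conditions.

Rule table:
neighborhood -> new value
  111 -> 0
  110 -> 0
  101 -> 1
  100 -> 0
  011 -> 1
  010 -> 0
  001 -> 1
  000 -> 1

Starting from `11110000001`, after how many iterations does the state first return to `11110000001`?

22

00000111111
01111100000
11000001111
00011111000
11110000011
00000111110
11111100000
10000001111
00111111000
11100000011
00001111110
11111000000
10000011111
00111110000
11100000111
00001111100
11111000001
00000011111
01111110000
11000000111
00011111100
11110000001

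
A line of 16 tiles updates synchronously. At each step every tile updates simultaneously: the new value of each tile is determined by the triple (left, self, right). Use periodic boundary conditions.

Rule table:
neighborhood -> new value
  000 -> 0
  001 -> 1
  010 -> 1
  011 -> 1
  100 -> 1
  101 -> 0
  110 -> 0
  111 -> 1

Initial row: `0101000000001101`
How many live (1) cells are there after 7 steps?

8

0101100000011001
0101010000110111
0101011001100110
1101010111011101
1001010110011001
0111010101110111
0110010101100110
count of 1: 8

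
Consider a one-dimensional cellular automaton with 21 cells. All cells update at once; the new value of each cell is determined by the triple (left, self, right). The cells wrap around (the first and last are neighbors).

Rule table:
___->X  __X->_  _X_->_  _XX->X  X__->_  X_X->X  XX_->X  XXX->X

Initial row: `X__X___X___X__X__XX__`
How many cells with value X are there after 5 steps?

16

step 1: _____X___X_______XX__
step 2: XXXX___X___XXXXX_XX_X
step 3: XXXX_X___X_XXXXXXXXXX
step 4: XXXXX__X__XXXXXXXXXXX
step 5: XXXXX_____XXXXXXXXXXX
count of X: 16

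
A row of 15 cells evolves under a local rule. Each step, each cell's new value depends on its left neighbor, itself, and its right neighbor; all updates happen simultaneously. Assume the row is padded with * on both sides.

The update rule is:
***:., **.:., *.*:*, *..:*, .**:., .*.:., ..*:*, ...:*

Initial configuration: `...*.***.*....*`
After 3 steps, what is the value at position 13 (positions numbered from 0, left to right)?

***.*...*.****.
...*.***.*....*  (repeats step 0; period 2)
step 3: ***.*...*.****.
position 13 holds *

*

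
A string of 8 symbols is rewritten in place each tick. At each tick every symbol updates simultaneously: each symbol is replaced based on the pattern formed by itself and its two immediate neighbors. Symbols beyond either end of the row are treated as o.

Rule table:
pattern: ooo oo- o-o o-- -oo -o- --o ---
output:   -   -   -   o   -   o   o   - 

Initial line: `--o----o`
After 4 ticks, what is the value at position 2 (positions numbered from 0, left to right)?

o

oooo--o-
----ooo-
o--o----
-oooo--o
position 2 holds o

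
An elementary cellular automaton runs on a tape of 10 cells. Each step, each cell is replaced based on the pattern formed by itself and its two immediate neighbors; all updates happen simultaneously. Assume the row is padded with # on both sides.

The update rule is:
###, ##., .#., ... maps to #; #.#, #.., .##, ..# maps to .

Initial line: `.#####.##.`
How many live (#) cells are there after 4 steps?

3

step 1: ..####..#.
step 2: ...###..#.
step 3: .#..##..#.
step 4: .#...#..#.
count of #: 3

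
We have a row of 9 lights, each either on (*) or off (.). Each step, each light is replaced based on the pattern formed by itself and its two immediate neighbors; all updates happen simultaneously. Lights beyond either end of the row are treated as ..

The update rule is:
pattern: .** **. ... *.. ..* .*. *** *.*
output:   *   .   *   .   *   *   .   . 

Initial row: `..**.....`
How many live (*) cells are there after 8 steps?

step 1: ***..****
step 2: *...**...
step 3: *.***..**
step 4: *.*...**.
step 5: *.*.***..
step 6: *.*.*...*
step 7: *.*.*.***
step 8: *.*.*.*..
count of *: 4

4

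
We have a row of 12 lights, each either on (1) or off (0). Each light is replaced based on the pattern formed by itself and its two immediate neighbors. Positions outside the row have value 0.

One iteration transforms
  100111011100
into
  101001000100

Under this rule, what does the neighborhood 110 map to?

At position 5 the neighborhood is 110; the next row has 1 there.

1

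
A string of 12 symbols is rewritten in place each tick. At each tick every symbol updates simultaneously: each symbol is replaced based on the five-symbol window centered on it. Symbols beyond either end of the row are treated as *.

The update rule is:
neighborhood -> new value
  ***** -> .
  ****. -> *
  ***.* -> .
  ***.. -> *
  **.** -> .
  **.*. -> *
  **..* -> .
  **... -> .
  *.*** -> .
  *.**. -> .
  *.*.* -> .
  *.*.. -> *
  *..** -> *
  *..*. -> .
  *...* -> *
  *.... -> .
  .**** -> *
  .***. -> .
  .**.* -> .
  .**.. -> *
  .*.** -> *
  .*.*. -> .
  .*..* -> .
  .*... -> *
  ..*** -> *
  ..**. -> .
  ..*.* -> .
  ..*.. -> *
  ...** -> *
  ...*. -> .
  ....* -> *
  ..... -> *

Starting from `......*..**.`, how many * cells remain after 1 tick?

5

tick 1: ..***.*.*...
count of *: 5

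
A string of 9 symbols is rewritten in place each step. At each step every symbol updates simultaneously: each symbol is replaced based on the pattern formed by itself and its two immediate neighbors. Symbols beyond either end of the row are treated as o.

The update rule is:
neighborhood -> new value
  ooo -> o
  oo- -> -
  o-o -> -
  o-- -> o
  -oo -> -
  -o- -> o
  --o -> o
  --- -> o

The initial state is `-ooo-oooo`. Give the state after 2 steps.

--o---ooo
oooooo-oo

oooooo-oo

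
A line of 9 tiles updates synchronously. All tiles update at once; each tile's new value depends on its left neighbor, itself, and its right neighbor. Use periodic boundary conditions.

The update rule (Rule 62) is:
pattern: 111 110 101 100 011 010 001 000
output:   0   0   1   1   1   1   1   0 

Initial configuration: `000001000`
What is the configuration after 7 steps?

110011000

000011100
000110010
001101111
111011000
100110101
011101111
110011000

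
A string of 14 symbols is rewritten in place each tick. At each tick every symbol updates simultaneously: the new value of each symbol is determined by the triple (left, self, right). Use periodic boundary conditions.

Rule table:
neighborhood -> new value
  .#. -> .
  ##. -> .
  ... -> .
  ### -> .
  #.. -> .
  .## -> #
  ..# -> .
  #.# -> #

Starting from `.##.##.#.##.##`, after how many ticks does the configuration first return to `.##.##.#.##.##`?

14

tick 1: ##.##.#.##.##.
tick 2: #.##.#.##.##.#
tick 3: .##.#.##.##.##
tick 4: ##.#.##.##.##.
tick 5: #.#.##.##.##.#
tick 6: .#.##.##.##.##
tick 7: #.##.##.##.##.
tick 8: .##.##.##.##.#
tick 9: ##.##.##.##.#.
tick 10: #.##.##.##.#.#
tick 11: .##.##.##.#.##
tick 12: ##.##.##.#.##.
tick 13: #.##.##.#.##.#
tick 14: .##.##.#.##.##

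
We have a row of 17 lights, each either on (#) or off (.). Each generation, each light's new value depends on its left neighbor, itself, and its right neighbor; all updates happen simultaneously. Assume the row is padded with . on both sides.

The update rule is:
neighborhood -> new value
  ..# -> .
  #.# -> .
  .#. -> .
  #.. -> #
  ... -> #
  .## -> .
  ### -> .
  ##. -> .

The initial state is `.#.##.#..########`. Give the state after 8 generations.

###..############

generation 1: .......#.........
generation 2: ######..#########
generation 3: ......#..........
generation 4: #####..##########
generation 5: .....#...........
generation 6: ####..###########
generation 7: ....#............
generation 8: ###..############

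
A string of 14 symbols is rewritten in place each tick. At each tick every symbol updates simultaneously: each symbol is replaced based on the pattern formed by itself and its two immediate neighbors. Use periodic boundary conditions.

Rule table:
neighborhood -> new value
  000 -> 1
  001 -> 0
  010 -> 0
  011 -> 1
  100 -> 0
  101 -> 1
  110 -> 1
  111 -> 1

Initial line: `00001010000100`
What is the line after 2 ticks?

11100000110101

11100100110001
11100000110101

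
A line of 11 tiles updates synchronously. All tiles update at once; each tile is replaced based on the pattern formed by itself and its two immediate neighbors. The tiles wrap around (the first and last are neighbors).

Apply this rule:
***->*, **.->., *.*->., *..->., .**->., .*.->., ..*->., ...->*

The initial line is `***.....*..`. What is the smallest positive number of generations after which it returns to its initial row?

.*..***....
.....*..***
.***.....*.
..*..***...
*.....*..**
..***.....*
...*..***..
**.....*..*
*..***.....
....*..***.
***.....*..

11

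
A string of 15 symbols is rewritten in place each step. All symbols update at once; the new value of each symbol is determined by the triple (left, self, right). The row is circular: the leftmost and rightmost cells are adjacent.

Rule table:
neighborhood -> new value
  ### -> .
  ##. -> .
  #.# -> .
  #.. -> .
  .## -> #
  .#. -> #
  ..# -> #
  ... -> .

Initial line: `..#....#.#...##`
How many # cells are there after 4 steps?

step 1: .##...##.#..##.
step 2: ##...##..#.##..
step 3: #...##..##.#..#
step 4: ...##..##..#.##
count of #: 7

7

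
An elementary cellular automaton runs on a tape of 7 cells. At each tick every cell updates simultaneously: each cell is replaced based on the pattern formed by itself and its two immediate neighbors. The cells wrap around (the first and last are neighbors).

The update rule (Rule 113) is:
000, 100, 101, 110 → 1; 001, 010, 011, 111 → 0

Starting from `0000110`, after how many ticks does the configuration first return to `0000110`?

1110011
0011000
1001111
1100000
0111110
0000011
1111001
0001100
1100111
0110000
0011111
1000001
1111100
0000110

14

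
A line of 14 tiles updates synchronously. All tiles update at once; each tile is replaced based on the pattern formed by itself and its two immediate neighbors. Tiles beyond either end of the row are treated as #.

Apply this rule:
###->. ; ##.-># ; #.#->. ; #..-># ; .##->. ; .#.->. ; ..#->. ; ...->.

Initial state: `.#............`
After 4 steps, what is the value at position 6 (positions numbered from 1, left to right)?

..#...........
#..#..........
##..#.........
.##..#........
position 6 holds #

#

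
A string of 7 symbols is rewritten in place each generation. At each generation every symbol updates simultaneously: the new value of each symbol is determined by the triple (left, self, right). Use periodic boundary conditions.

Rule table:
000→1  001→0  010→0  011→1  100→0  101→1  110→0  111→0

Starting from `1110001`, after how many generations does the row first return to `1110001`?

0000101
0110010
0100000
0001111
0101000
0010011
0000010
1111000
1000010
0011001
0010000
1000111
0010100
1001001
0000001
0111100
0100001
1001100
0001000
1100011
0001010
1100100
1000000
0011110
1010000
0100110
0000100
1110001

28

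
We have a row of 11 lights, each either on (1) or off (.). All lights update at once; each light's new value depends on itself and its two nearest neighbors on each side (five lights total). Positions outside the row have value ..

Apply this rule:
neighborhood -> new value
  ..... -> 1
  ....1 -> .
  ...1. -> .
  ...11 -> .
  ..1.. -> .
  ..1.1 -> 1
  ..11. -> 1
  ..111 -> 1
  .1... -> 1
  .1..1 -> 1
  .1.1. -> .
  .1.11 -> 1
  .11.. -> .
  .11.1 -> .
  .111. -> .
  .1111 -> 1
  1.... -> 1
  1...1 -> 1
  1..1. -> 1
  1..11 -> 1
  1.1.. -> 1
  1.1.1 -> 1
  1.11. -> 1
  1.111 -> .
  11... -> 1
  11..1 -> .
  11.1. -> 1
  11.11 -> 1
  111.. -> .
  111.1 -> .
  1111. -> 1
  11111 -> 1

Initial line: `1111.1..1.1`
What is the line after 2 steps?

1..1.111.11

step 1: 111.11111.1
step 2: 1..1.111.11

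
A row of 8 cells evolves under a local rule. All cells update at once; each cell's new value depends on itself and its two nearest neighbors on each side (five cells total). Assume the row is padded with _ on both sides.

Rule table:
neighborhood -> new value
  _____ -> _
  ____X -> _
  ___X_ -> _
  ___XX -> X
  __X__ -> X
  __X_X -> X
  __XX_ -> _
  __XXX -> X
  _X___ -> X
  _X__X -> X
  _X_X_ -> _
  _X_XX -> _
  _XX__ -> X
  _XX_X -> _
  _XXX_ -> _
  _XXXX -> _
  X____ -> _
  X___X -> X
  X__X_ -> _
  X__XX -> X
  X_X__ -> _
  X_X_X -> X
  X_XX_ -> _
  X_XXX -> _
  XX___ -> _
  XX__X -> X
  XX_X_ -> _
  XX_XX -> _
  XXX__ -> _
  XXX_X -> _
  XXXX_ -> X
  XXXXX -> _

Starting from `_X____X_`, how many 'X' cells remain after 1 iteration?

4

iteration 1: _XX___XX
count of X: 4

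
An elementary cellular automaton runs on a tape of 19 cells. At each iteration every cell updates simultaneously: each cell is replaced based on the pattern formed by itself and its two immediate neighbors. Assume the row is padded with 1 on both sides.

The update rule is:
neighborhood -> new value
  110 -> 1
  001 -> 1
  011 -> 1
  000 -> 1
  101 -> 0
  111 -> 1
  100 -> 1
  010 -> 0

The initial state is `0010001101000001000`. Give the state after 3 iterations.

1101111111111110111

1101111100111110111
1101111111111110111
1101111111111110111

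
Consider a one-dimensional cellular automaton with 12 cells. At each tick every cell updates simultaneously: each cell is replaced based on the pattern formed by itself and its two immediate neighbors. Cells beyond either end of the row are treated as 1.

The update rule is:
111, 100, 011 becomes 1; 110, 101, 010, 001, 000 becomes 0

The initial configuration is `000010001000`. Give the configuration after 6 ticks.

001001000010

100001000100
010000100010
001000010000
100100001000
010010000100
001001000010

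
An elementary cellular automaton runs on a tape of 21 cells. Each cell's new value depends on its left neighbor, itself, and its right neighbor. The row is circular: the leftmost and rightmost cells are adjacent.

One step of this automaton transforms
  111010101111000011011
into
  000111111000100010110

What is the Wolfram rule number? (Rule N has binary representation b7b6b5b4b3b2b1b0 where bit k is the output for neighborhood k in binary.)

60

position 0: 111 → 0  (bit 7 = 0)
position 2: 110 → 0  (bit 6 = 0)
position 3: 101 → 1  (bit 5 = 1)
position 12: 100 → 1  (bit 4 = 1)
position 8: 011 → 1  (bit 3 = 1)
position 4: 010 → 1  (bit 2 = 1)
position 15: 001 → 0  (bit 1 = 0)
position 13: 000 → 0  (bit 0 = 0)
bits b7..b0 = 00111100 = 60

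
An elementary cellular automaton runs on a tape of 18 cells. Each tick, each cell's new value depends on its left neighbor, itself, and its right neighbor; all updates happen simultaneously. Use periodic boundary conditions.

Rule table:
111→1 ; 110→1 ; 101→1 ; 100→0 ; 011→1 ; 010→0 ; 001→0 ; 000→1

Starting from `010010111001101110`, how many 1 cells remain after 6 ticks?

000001111001111110
111101111001111110
111111111001111111
111111111001111111  (fixed point — unchanged through tick 6)
count of 1: 16

16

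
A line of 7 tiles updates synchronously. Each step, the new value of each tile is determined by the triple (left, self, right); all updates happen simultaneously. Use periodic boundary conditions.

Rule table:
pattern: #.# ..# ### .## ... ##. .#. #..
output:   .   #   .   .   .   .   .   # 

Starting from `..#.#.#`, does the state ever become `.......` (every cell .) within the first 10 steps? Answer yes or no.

yes

##.....
..#...#
##.#.#.
.......
all cells are . at step 4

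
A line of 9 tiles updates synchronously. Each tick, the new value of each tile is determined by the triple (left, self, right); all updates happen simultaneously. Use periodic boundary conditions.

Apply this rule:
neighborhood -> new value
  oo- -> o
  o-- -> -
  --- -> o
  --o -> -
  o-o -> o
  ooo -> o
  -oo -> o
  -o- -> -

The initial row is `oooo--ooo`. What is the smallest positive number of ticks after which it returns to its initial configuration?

1

tick 1: oooo--ooo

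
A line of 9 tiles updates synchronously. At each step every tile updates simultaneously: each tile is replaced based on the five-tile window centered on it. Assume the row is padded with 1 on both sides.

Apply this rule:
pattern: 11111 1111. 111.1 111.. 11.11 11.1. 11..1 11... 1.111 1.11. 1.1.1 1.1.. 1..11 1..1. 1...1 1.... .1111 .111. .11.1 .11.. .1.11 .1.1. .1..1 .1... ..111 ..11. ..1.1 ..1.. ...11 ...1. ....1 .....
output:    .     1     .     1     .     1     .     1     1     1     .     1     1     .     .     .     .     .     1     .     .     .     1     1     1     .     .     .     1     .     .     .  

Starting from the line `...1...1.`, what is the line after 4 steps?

.111.11..

1...1....
11...1..1
111...111
.111.11..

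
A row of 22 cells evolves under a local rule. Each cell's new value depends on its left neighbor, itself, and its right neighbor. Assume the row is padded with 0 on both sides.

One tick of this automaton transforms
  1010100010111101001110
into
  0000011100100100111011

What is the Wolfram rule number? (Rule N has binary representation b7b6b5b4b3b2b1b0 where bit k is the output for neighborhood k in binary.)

position 11: 111 → 0  (bit 7 = 0)
position 13: 110 → 1  (bit 6 = 1)
position 1: 101 → 0  (bit 5 = 0)
position 5: 100 → 1  (bit 4 = 1)
position 10: 011 → 1  (bit 3 = 1)
position 0: 010 → 0  (bit 2 = 0)
position 7: 001 → 1  (bit 1 = 1)
position 6: 000 → 1  (bit 0 = 1)
bits b7..b0 = 01011011 = 91

91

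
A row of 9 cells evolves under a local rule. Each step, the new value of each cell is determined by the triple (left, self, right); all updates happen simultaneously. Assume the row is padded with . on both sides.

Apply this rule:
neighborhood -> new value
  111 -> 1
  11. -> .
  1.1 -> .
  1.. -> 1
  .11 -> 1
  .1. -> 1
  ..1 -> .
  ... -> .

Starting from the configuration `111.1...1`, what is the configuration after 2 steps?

11..11..1
1.1.1.1.1

1.1.1.1.1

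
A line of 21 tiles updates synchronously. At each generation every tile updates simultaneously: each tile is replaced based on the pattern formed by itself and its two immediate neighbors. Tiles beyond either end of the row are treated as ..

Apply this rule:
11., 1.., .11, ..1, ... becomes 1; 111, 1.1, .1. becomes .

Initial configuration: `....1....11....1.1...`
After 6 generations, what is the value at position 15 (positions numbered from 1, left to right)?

generation 1: 1111.1111111111...111
generation 2: 1..1.1........11111.1
generation 3: .11...111111111...1..
generation 4: 1111111.......1111.11
generation 5: 1.....111111111..1.11
generation 6: .111111.......111..11
position 15 holds 1

1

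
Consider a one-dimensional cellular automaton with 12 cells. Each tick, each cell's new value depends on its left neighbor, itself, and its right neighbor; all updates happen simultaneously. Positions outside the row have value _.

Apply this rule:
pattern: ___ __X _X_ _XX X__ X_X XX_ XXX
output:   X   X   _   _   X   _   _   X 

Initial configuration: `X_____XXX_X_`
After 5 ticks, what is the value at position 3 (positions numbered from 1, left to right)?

_

_XXXXX_X___X
X_XXX___XXX_
___X_XXX_X_X
XXX___X_____
_X_XXX_XXXXX
position 3 holds _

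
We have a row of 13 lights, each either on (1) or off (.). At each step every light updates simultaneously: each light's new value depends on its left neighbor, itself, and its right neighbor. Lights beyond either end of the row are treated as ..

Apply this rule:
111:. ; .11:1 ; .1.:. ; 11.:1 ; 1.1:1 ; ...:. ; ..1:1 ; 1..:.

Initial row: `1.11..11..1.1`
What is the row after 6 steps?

.111.111.1.1.
11.111.11.1..
1111.11111...
1..111...1...
..11.1..1....
.1111..1.....

.1111..1.....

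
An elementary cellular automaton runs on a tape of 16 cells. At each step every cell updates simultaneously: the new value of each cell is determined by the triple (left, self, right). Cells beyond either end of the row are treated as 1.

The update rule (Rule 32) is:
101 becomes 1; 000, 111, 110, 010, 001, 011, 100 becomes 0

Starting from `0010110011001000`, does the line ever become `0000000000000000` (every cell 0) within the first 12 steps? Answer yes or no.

0001000000000000
0000000000000000
all cells are 0 at step 2

yes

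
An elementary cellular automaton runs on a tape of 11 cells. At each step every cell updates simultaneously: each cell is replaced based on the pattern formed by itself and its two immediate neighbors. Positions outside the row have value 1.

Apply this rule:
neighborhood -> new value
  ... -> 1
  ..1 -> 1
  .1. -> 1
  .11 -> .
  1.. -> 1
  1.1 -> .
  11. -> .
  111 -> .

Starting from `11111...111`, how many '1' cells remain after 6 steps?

8

step 1: .....111...
step 2: 11111...111  (repeats step 0; period 2)
step 6: 11111...111
count of 1: 8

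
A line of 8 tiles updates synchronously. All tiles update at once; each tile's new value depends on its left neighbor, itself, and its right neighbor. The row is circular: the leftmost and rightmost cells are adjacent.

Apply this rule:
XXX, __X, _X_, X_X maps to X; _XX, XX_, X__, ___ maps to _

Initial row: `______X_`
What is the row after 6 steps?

X_______

step 1: _____XX_
step 2: ____X___
step 3: ___XX___
step 4: __X_____
step 5: _XX_____
step 6: X_______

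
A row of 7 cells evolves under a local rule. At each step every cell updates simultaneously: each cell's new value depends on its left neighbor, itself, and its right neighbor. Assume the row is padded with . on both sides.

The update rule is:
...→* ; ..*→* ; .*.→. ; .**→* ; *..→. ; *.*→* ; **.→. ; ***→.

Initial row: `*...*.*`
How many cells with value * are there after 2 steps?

4

..**.*.
***.*..
count of *: 4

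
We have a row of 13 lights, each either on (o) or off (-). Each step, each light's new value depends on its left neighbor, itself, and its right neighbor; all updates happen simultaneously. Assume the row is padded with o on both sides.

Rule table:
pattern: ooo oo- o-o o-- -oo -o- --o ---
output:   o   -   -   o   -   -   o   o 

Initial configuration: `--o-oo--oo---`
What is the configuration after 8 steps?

oo----oo--ooo
o-oooo--oo-oo
---oo-oo----o
ooo-----oooo-
oo-ooooo-oo--
o---ooo----oo
-ooo-o-oooo-o
--o-----oo---

--o-----oo---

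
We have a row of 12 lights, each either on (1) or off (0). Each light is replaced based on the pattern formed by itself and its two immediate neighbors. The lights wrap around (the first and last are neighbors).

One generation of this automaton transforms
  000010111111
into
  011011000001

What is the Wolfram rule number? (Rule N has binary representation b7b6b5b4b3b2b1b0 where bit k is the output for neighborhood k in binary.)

position 7: 111 → 0  (bit 7 = 0)
position 11: 110 → 1  (bit 6 = 1)
position 5: 101 → 1  (bit 5 = 1)
position 0: 100 → 0  (bit 4 = 0)
position 6: 011 → 0  (bit 3 = 0)
position 4: 010 → 1  (bit 2 = 1)
position 3: 001 → 0  (bit 1 = 0)
position 1: 000 → 1  (bit 0 = 1)
bits b7..b0 = 01100101 = 101

101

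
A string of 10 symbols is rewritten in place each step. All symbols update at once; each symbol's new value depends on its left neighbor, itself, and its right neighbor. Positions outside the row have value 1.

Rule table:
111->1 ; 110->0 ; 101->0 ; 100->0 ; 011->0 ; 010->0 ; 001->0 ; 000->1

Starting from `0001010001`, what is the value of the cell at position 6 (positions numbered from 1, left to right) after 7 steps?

0100000100
0001110000
0100100110
0000000000
0111111110
0011111100
0001111000
position 6 holds 1

1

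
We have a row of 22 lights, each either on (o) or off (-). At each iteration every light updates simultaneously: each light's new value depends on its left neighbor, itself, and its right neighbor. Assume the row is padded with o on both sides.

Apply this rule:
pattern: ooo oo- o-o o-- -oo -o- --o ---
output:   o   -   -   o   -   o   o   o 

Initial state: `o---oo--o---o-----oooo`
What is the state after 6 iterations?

-ooo--oooooooooooo-ooo
--o-oo-oooooooooo---oo
ooo-----oooooooo-ooo-o
oo-ooooo-oooooo---o---
o---ooo---oooo-ooooooo
-ooo-o-ooo-oo---oooooo

-ooo-o-ooo-oo---oooooo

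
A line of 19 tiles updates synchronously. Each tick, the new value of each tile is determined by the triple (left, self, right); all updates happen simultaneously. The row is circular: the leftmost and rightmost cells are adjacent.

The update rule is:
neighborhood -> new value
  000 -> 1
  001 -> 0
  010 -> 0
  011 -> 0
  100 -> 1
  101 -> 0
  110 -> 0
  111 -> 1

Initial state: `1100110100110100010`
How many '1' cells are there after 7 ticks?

4

0010000010000011000
1001111001111000111
0100110100110110011
0010000010000001000
1001111001111100111
0100110100111010011
0010000010010001000
count of 1: 4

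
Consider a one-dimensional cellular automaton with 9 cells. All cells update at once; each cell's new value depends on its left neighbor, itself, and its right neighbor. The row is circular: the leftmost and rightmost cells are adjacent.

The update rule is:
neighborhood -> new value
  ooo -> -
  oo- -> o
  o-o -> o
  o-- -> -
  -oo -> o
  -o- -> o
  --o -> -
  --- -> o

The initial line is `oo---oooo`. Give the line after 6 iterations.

-o-o-o---
-ooooo-oo
oo---oooo  (repeats iteration 0; period 3)
iteration 6: oo---oooo

oo---oooo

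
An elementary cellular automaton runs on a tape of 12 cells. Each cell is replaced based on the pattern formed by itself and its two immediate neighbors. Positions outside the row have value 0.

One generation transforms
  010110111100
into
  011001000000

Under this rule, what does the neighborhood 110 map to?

0

At position 4 the neighborhood is 110; the next row has 0 there.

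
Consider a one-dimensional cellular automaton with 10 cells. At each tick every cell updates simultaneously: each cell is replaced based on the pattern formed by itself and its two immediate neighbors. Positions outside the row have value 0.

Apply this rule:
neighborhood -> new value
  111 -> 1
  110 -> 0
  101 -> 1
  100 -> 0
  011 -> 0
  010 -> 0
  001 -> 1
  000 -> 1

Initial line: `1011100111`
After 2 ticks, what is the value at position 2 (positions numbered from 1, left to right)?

0101001010
1010010100
position 2 holds 0

0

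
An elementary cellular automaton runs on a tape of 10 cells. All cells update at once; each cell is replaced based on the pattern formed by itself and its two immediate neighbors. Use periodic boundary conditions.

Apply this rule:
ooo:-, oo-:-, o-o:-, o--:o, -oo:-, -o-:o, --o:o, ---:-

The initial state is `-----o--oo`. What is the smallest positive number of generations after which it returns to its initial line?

o---oooo--
oo-o----oo
---oo--o--
--o--oooo-
-oooo----o
-----o--oo

6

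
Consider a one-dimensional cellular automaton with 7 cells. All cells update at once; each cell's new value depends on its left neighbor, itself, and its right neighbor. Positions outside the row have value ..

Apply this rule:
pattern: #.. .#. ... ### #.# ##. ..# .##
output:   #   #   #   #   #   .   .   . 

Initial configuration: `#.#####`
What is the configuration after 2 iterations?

##.###.
..#.#.#

..#.#.#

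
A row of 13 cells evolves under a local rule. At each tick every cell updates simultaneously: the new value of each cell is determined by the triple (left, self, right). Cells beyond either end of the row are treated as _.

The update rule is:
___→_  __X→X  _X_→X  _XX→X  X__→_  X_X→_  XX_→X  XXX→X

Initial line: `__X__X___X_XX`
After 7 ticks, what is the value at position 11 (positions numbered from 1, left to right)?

_

tick 1: _XX_XX__XX_XX
tick 2: XXX_XX_XXX_XX
tick 3: XXX_XX_XXX_XX  (fixed point — unchanged through tick 7)
position 11 holds _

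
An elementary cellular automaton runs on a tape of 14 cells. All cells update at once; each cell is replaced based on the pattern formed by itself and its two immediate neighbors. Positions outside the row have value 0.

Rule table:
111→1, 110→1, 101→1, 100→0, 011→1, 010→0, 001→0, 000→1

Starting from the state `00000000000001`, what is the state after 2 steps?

11111111111101

11111111111100
11111111111101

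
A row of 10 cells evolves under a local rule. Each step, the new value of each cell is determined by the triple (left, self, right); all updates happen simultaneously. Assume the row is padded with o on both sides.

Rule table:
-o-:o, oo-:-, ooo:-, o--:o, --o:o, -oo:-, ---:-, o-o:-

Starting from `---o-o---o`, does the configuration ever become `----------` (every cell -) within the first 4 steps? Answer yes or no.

o-oo-oo-o-
--------o-
o------oo-
-o----o---
step 4 is -o----o---, still not uniform -

no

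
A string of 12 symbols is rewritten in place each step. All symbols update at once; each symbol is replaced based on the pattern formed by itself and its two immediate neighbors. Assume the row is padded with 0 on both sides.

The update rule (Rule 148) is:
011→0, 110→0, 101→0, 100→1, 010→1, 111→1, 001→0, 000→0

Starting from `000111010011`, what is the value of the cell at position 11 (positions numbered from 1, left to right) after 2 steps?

0

000010011000
000011000100
position 11 holds 0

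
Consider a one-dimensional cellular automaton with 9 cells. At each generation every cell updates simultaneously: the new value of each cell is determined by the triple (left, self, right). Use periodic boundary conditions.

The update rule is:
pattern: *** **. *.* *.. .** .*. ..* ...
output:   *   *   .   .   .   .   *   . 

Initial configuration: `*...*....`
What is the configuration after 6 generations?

...*....*
..*....*.
.*....*..
*....*...
....*...*
...*...*.

...*...*.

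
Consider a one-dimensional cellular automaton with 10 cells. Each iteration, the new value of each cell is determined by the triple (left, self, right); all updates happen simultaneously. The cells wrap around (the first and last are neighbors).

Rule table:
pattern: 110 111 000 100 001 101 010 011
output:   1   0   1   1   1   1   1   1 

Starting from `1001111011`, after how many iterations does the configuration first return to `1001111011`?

2

1111001110
1001111011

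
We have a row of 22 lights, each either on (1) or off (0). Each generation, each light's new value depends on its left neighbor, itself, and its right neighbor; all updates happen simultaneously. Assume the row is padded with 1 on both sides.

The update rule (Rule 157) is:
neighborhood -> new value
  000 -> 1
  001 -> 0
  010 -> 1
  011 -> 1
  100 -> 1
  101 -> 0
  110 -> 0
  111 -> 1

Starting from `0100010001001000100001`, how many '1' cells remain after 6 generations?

10

generation 1: 0111011101101110111101
generation 2: 0110011001001100111001
generation 3: 0101010101101010110101
generation 4: 0101010101001010100101
generation 5: 0101010101101010110101  (repeats generation 3; period 2)
generation 6: 0101010101001010100101
count of 1: 10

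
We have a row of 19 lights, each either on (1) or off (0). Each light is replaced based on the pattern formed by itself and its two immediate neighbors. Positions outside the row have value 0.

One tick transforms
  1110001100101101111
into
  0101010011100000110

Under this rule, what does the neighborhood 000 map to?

0

At position 4 the neighborhood is 000; the next row has 0 there.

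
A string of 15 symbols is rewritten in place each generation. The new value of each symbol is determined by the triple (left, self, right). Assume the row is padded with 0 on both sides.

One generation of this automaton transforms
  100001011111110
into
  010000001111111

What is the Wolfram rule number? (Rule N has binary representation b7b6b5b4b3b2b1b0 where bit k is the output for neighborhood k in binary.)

position 8: 111 → 1  (bit 7 = 1)
position 13: 110 → 1  (bit 6 = 1)
position 6: 101 → 0  (bit 5 = 0)
position 1: 100 → 1  (bit 4 = 1)
position 7: 011 → 0  (bit 3 = 0)
position 0: 010 → 0  (bit 2 = 0)
position 4: 001 → 0  (bit 1 = 0)
position 2: 000 → 0  (bit 0 = 0)
bits b7..b0 = 11010000 = 208

208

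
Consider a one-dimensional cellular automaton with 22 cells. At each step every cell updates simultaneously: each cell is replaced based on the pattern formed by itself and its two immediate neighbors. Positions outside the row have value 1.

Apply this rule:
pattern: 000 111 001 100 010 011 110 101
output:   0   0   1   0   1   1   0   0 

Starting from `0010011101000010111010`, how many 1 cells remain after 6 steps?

10

step 1: 0110110001000110100010
step 2: 0100100011001100100110
step 3: 0101100110011001101100
step 4: 0101001100110011001001
step 5: 0101011001100110011011
step 6: 0101010011001100110010
count of 1: 10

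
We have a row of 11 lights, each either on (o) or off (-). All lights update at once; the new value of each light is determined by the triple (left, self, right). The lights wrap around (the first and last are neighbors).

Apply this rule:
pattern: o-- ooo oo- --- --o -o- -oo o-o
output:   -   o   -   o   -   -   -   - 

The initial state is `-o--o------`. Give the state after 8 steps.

step 1: ------ooooo
step 2: -oooo--ooo-
step 3: --oo----o--
step 4: o----oo---o
step 5: --oo----o--  (repeats step 3; period 2)
step 8: o----oo---o

o----oo---o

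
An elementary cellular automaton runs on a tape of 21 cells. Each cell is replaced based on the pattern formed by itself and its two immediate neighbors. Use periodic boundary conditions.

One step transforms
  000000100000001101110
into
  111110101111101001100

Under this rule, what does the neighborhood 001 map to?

0

At position 5 the neighborhood is 001; the next row has 0 there.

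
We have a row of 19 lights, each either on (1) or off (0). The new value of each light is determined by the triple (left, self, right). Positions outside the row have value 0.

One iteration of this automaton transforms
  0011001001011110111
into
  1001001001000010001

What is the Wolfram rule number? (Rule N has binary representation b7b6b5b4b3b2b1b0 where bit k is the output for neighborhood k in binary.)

position 12: 111 → 0  (bit 7 = 0)
position 3: 110 → 1  (bit 6 = 1)
position 10: 101 → 0  (bit 5 = 0)
position 4: 100 → 0  (bit 4 = 0)
position 2: 011 → 0  (bit 3 = 0)
position 6: 010 → 1  (bit 2 = 1)
position 1: 001 → 0  (bit 1 = 0)
position 0: 000 → 1  (bit 0 = 1)
bits b7..b0 = 01000101 = 69

69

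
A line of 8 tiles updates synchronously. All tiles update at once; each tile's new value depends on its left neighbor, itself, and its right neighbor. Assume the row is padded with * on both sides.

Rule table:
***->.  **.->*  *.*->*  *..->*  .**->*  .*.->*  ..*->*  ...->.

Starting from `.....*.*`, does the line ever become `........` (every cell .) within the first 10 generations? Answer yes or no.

yes

*...****
**.**...
.*****.*
**...***
.**.**..
********
........
all cells are . at generation 7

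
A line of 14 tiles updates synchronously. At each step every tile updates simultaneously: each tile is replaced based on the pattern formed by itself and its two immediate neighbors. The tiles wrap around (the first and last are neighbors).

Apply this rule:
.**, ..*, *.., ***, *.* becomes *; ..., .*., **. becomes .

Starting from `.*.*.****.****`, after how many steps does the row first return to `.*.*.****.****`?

14

step 1: *.*.****.****.
step 2: .*.****.****.*
step 3: *.****.****.*.
step 4: .****.****.*.*
step 5: ****.****.*.*.
step 6: ***.****.*.*.*
step 7: **.****.*.*.**
step 8: *.****.*.*.***
step 9: .****.*.*.****
step 10: ****.*.*.****.
step 11: ***.*.*.****.*
step 12: **.*.*.****.**
step 13: *.*.*.****.***
step 14: .*.*.****.****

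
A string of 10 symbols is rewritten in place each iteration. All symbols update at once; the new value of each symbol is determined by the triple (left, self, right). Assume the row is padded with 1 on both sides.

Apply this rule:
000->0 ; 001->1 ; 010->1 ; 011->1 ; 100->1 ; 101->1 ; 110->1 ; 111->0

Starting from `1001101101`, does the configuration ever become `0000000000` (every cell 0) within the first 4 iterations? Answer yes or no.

iteration 1: 1111111111
iteration 2: 0000000000
all cells are 0 at iteration 2

yes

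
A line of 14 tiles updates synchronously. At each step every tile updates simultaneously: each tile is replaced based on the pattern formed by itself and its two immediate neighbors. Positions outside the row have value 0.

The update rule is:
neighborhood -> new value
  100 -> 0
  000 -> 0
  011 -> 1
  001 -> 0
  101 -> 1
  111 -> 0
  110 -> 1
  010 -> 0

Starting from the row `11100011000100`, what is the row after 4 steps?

10100011000000
01000011000000
00000011000000
00000011000000

00000011000000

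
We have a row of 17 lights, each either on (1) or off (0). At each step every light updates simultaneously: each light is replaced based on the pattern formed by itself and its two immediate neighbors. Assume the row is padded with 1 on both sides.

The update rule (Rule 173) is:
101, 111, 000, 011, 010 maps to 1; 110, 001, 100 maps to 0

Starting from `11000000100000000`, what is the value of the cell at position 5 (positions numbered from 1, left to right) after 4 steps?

step 1: 10011110101111110
step 2: 00011101111111101
step 3: 01011011111111011
step 4: 11110111111110111
position 5 holds 0

0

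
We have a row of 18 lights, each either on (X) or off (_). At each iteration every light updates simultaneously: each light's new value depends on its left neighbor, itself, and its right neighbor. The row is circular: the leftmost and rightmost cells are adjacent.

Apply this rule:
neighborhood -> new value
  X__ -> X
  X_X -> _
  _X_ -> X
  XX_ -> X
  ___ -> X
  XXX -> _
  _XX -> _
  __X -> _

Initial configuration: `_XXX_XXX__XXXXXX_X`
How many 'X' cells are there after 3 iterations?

___X___XX______X_X
XX_XXX__XXXXXX_X_X
_X___XX______X_X__
count of X: 5

5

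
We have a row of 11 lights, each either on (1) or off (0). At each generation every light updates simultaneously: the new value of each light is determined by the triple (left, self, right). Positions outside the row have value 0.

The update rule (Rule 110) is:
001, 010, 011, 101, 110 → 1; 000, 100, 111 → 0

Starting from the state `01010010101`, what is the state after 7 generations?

10011000001

11110111111
10011100001
10110100011
11111100111
10000101101
10001111111
10011000001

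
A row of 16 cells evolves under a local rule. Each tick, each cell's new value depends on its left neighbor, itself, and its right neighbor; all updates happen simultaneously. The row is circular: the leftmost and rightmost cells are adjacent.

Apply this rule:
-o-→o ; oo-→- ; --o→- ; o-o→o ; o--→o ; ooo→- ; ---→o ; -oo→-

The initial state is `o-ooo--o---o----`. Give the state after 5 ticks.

oo---o-ooo-oooo-
--oo-oo---o----o
o---o--oo-oooo-o
-oo-oo---o----o-
---o--oo-oooo-oo

---o--oo-oooo-oo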